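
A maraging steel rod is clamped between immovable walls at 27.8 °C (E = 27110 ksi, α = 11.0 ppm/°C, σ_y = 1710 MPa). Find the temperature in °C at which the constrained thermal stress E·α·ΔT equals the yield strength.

859 °C

E = 27110 ksi = 186.9 GPa.
E·α·ΔT = 1710 MPa ⇒ ΔT = 1710 / (186.9×10³ × 11.0×10⁻⁶) = 831.7 K.
T = 27.8 + 831.7 = 859.5 °C.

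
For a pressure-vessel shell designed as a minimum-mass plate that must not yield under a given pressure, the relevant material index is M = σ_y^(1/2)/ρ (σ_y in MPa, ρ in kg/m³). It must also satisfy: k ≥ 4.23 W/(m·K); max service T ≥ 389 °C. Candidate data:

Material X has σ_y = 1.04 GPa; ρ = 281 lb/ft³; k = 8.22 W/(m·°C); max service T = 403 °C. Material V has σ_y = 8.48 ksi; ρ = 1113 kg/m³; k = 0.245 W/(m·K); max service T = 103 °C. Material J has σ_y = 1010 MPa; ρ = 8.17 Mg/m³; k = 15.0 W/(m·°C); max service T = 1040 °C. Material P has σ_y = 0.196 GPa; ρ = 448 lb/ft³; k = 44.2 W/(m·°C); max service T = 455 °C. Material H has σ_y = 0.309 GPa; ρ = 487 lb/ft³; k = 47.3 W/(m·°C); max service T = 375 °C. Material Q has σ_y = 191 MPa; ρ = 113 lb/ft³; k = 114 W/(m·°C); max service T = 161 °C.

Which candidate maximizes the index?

Screen on constraints: k ≥ 4.23 W/(m·K); max service T ≥ 389 °C. Survivors: material X, material J, material P.
After converting to SI:
  material X: σ_y = 1040 MPa, ρ = 4501 kg/m³
  material J: σ_y = 1010 MPa, ρ = 8170 kg/m³
  material P: σ_y = 196.0 MPa, ρ = 7176 kg/m³
  material X: M = 7.16×10⁻³
  material J: M = 3.89×10⁻³
  material P: M = 1.95×10⁻³
Material X ranks first.

material X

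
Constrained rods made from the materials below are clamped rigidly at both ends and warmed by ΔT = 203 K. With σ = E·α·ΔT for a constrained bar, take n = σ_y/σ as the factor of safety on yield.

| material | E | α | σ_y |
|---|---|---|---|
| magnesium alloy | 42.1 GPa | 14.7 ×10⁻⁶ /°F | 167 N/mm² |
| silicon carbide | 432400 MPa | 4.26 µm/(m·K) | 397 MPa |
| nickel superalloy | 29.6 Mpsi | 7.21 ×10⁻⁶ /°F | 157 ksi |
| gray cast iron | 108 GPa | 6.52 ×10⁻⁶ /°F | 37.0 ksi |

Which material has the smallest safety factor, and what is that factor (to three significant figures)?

In consistent units (E in GPa, α in ×10⁻⁶/K, σ_y in MPa):
  magnesium alloy: E = 42.10, α = 26.5, σ_y = 167.0 → σ = 226 MPa, n = 0.738
  silicon carbide: E = 432.4, α = 4.26, σ_y = 397.0 → σ = 374 MPa, n = 1.06
  nickel superalloy: E = 204.1, α = 13.0, σ_y = 1082 → σ = 538 MPa, n = 2.01
  gray cast iron: E = 108.0, α = 11.7, σ_y = 255.1 → σ = 257 MPa, n = 0.991
The minimum is magnesium alloy at n = 0.738.

magnesium alloy, n = 0.738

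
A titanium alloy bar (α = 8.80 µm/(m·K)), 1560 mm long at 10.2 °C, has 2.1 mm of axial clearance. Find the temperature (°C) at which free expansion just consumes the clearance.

α·L₀·ΔT = 2.1 mm ⇒ ΔT = 2.1 / (8.80×10⁻⁶ × 1560.0) = 153.0 K.
T = 10.2 + 153.0 = 163.2 °C.

163 °C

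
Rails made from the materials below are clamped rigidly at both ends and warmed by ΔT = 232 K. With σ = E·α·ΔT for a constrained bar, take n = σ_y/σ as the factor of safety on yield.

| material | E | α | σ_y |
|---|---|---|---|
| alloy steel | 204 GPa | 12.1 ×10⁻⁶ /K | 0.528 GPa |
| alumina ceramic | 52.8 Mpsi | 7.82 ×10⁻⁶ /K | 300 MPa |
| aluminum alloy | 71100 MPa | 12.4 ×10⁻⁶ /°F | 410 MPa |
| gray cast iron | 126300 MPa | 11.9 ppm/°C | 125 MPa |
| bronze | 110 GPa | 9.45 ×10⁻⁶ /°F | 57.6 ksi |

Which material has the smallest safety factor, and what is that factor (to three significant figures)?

gray cast iron, n = 0.358

In consistent units (E in GPa, α in ×10⁻⁶/K, σ_y in MPa):
  alloy steel: E = 204.0, α = 12.1, σ_y = 528.0 → σ = 573 MPa, n = 0.922
  alumina ceramic: E = 364.0, α = 7.82, σ_y = 300.0 → σ = 660 MPa, n = 0.454
  aluminum alloy: E = 71.10, α = 22.3, σ_y = 410.0 → σ = 368 MPa, n = 1.11
  gray cast iron: E = 126.3, α = 11.9, σ_y = 125.0 → σ = 349 MPa, n = 0.358
  bronze: E = 110.0, α = 17.0, σ_y = 397.1 → σ = 434 MPa, n = 0.915
The minimum is gray cast iron at n = 0.358.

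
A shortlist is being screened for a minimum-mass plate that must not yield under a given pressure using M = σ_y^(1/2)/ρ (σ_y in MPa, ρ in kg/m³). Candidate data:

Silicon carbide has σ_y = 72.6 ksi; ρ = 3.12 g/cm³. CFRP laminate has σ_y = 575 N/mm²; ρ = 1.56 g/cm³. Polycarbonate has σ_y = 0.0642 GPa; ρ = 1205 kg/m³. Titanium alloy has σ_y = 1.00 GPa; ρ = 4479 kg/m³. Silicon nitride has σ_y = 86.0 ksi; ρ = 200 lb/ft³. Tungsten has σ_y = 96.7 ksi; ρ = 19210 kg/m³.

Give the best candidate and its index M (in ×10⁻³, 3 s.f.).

CFRP laminate, M = 15.4×10⁻³

After converting to SI:
  silicon carbide: σ_y = 500.6 MPa, ρ = 3120 kg/m³
  CFRP laminate: σ_y = 575.0 MPa, ρ = 1560 kg/m³
  polycarbonate: σ_y = 64.20 MPa, ρ = 1205 kg/m³
  titanium alloy: σ_y = 1000 MPa, ρ = 4479 kg/m³
  silicon nitride: σ_y = 592.9 MPa, ρ = 3204 kg/m³
  tungsten: σ_y = 666.7 MPa, ρ = 19210 kg/m³
  CFRP laminate: M = 15.4×10⁻³
  silicon nitride: M = 7.60×10⁻³
  silicon carbide: M = 7.17×10⁻³
  titanium alloy: M = 7.06×10⁻³
  polycarbonate: M = 6.65×10⁻³
  tungsten: M = 1.34×10⁻³
The maximum is for CFRP laminate.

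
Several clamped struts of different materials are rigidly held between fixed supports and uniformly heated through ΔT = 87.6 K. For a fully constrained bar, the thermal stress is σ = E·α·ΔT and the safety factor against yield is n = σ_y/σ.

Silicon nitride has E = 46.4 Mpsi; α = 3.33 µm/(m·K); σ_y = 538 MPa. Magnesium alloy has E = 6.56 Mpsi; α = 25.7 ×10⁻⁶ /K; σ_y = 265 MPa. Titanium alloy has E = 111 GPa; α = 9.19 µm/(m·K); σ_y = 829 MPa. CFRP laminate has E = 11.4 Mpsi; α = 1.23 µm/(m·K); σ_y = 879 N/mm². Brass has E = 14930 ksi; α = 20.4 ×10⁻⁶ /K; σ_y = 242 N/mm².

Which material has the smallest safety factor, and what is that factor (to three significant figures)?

brass, n = 1.32

Converting E to GPa, α to ×10⁻⁶/K, σ_y to MPa, then σ and n for each:
  silicon nitride: E = 319.9, α = 3.33, σ_y = 538.0 → σ = 93.3 MPa, n = 5.76
  magnesium alloy: E = 45.23, α = 25.7, σ_y = 265.0 → σ = 102 MPa, n = 2.60
  titanium alloy: E = 111.0, α = 9.19, σ_y = 829.0 → σ = 89.4 MPa, n = 9.28
  CFRP laminate: E = 78.60, α = 1.23, σ_y = 879.0 → σ = 8.47 MPa, n = 104
  brass: E = 102.9, α = 20.4, σ_y = 242.0 → σ = 184 MPa, n = 1.32
The minimum is brass at n = 1.32.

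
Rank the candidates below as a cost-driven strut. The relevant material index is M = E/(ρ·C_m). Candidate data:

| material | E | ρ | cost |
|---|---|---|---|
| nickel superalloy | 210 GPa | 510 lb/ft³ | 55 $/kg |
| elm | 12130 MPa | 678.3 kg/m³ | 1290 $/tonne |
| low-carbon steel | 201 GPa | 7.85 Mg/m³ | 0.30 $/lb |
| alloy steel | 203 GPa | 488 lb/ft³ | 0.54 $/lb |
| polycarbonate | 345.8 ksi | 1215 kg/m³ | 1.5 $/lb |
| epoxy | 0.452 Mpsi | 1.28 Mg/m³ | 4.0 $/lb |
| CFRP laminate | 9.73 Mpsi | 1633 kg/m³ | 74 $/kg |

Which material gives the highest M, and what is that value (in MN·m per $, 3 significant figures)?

low-carbon steel, M = 38.7 MN·m per $

Putting every candidate on a common basis:
  nickel superalloy: E = 210.0 GPa, ρ = 8169 kg/m³, cost = 55.00 $/kg
  elm: E = 12.13 GPa, ρ = 678.3 kg/m³, cost = 1.290 $/kg
  low-carbon steel: E = 201.0 GPa, ρ = 7850 kg/m³, cost = 0.6614 $/kg
  alloy steel: E = 203.0 GPa, ρ = 7817 kg/m³, cost = 1.190 $/kg
  polycarbonate: E = 2.384 GPa, ρ = 1215 kg/m³, cost = 3.307 $/kg
  epoxy: E = 3.116 GPa, ρ = 1280 kg/m³, cost = 8.818 $/kg
  CFRP laminate: E = 67.09 GPa, ρ = 1633 kg/m³, cost = 74.00 $/kg
  low-carbon steel: M = 38.7 MN·m per $
  alloy steel: M = 21.8 MN·m per $
  elm: M = 13.9 MN·m per $
  polycarbonate: M = 0.593 MN·m per $
  CFRP laminate: M = 0.555 MN·m per $
  nickel superalloy: M = 0.467 MN·m per $
  epoxy: M = 0.276 MN·m per $
Low-carbon steel ranks first.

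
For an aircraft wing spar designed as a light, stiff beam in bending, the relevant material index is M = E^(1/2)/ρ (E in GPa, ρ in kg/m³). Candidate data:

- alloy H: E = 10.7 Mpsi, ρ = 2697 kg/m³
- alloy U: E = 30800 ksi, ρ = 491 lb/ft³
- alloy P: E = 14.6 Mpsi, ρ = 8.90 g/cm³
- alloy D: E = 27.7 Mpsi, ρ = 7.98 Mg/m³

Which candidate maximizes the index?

alloy H

After converting to SI:
  alloy H: E = 73.77 GPa, ρ = 2697 kg/m³
  alloy U: E = 212.4 GPa, ρ = 7865 kg/m³
  alloy P: E = 100.7 GPa, ρ = 8900 kg/m³
  alloy D: E = 191.0 GPa, ρ = 7980 kg/m³
  alloy H: M = 3.18×10⁻³
  alloy U: M = 1.85×10⁻³
  alloy D: M = 1.73×10⁻³
  alloy P: M = 1.13×10⁻³
The maximum is for alloy H.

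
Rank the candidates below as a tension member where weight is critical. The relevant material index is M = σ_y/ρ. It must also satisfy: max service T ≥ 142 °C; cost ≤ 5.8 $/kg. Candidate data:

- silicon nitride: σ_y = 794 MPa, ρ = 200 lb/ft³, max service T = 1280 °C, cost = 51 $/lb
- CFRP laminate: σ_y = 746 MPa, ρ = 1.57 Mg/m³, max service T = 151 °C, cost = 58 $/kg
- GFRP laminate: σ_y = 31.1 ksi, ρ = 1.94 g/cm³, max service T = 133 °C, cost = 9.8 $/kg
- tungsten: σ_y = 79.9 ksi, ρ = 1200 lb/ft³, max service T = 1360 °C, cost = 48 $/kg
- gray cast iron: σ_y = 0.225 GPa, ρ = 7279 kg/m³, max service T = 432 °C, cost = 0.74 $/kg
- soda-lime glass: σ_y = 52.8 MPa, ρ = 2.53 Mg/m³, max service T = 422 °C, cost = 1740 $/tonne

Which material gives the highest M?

Screen on constraints: max service T ≥ 142 °C; cost ≤ 5.8 $/kg. Survivors: gray cast iron, soda-lime glass.
In SI units:
  gray cast iron: σ_y = 225.0 MPa, ρ = 7279 kg/m³
  soda-lime glass: σ_y = 52.80 MPa, ρ = 2530 kg/m³
  gray cast iron: M = 30.9 kN·m/kg
  soda-lime glass: M = 20.9 kN·m/kg
Highest index: gray cast iron.

gray cast iron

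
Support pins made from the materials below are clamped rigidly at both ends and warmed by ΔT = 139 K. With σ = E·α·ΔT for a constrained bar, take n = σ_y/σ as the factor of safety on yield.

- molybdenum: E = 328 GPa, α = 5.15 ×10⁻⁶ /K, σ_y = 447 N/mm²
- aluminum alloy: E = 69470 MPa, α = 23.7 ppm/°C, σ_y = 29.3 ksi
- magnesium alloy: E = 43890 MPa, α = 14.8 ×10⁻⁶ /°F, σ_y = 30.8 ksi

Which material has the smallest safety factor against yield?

aluminum alloy

In consistent units (E in GPa, α in ×10⁻⁶/K, σ_y in MPa):
  molybdenum: E = 328.0, α = 5.15, σ_y = 447.0 → σ = 235 MPa, n = 1.90
  aluminum alloy: E = 69.47, α = 23.7, σ_y = 202.0 → σ = 229 MPa, n = 0.883
  magnesium alloy: E = 43.89, α = 26.6, σ_y = 212.4 → σ = 163 MPa, n = 1.31
Smallest n: aluminum alloy with n = 0.883.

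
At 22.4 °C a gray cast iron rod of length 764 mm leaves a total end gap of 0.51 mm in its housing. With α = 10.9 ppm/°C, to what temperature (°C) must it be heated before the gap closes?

83.6 °C

α·L₀·ΔT = 0.51 mm ⇒ ΔT = 0.51 / (10.9×10⁻⁶ × 764.0) = 61.24 K.
T = 22.4 + 61.24 = 83.64 °C.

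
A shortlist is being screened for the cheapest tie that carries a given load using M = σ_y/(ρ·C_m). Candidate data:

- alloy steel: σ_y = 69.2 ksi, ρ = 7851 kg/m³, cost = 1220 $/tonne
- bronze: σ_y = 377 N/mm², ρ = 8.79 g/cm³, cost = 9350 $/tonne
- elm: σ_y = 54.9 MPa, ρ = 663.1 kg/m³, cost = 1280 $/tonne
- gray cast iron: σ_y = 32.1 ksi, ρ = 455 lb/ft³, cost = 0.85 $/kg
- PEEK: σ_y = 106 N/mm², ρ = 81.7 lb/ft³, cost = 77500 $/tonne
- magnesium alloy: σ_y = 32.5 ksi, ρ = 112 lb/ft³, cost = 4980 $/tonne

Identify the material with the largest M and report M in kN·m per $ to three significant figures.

elm, M = 64.7 kN·m per $

After converting to SI:
  alloy steel: σ_y = 477.1 MPa, ρ = 7851 kg/m³, cost = 1.220 $/kg
  bronze: σ_y = 377.0 MPa, ρ = 8790 kg/m³, cost = 9.350 $/kg
  elm: σ_y = 54.90 MPa, ρ = 663.1 kg/m³, cost = 1.280 $/kg
  gray cast iron: σ_y = 221.3 MPa, ρ = 7288 kg/m³, cost = 0.8500 $/kg
  PEEK: σ_y = 106.0 MPa, ρ = 1309 kg/m³, cost = 77.50 $/kg
  magnesium alloy: σ_y = 224.1 MPa, ρ = 1794 kg/m³, cost = 4.980 $/kg
  elm: M = 64.7 kN·m per $
  alloy steel: M = 49.8 kN·m per $
  gray cast iron: M = 35.7 kN·m per $
  magnesium alloy: M = 25.1 kN·m per $
  bronze: M = 4.59 kN·m per $
  PEEK: M = 1.05 kN·m per $
Elm ranks first.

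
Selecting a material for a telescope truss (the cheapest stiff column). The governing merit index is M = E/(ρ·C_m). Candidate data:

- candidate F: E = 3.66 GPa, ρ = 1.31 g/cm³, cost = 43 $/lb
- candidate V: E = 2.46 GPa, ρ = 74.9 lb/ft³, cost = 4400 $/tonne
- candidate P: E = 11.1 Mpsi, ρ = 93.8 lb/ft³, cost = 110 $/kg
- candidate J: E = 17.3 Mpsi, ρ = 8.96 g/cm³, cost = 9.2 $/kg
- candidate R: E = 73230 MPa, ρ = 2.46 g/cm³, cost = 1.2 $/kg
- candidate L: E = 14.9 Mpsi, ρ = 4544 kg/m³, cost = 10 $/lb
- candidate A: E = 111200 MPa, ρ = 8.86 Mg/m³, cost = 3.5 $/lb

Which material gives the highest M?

Putting every candidate on a common basis:
  candidate F: E = 3.660 GPa, ρ = 1310 kg/m³, cost = 94.80 $/kg
  candidate V: E = 2.460 GPa, ρ = 1200 kg/m³, cost = 4.400 $/kg
  candidate P: E = 76.53 GPa, ρ = 1503 kg/m³, cost = 110.0 $/kg
  candidate J: E = 119.3 GPa, ρ = 8960 kg/m³, cost = 9.200 $/kg
  candidate R: E = 73.23 GPa, ρ = 2460 kg/m³, cost = 1.200 $/kg
  candidate L: E = 102.7 GPa, ρ = 4544 kg/m³, cost = 22.05 $/kg
  candidate A: E = 111.2 GPa, ρ = 8860 kg/m³, cost = 7.716 $/kg
  candidate R: M = 24.8 MN·m per $
  candidate A: M = 1.63 MN·m per $
  candidate J: M = 1.45 MN·m per $
  candidate L: M = 1.03 MN·m per $
  candidate V: M = 0.466 MN·m per $
  candidate P: M = 0.463 MN·m per $
  candidate F: M = 0.0295 MN·m per $
Candidate R has the largest M.

candidate R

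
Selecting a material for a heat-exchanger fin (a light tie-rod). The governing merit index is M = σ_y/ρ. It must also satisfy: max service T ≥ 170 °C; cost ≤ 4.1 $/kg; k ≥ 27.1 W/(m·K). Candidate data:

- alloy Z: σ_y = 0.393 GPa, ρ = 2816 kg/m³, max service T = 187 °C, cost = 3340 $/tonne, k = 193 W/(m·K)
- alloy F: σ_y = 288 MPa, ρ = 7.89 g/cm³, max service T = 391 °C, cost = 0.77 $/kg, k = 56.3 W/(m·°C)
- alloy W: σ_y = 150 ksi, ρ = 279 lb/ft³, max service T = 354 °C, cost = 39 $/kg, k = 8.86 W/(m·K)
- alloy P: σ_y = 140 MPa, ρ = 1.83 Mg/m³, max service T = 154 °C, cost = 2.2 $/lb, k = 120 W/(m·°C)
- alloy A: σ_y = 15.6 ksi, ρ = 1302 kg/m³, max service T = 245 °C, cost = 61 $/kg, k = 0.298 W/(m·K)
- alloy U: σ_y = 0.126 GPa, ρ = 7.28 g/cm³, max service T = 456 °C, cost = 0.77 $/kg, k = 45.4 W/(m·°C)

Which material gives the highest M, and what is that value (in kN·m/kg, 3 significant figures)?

Screen on constraints: max service T ≥ 170 °C; cost ≤ 4.1 $/kg; k ≥ 27.1 W/(m·K). Survivors: alloy Z, alloy F, alloy U.
In SI units:
  alloy Z: σ_y = 393.0 MPa, ρ = 2816 kg/m³
  alloy F: σ_y = 288.0 MPa, ρ = 7890 kg/m³
  alloy U: σ_y = 126.0 MPa, ρ = 7280 kg/m³
  alloy Z: M = 140 kN·m/kg
  alloy F: M = 36.5 kN·m/kg
  alloy U: M = 17.3 kN·m/kg
Alloy Z ranks first.

alloy Z, M = 140 kN·m/kg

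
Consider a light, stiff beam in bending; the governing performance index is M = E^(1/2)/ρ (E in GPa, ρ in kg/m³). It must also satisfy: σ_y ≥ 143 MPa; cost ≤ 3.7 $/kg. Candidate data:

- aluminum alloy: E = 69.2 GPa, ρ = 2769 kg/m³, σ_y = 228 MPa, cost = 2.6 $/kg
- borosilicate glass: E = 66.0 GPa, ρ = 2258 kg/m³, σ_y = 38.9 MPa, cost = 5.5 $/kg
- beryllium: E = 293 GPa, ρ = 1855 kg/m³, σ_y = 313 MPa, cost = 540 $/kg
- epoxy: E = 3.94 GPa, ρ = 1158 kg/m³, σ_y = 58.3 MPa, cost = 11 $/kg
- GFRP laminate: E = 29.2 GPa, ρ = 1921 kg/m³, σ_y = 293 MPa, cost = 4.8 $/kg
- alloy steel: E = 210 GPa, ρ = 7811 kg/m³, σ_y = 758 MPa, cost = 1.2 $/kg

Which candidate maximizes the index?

Screen on constraints: σ_y ≥ 143 MPa; cost ≤ 3.7 $/kg. Survivors: aluminum alloy, alloy steel.
Computing M directly (units already consistent):
  aluminum alloy: M = 3.00×10⁻³
  alloy steel: M = 1.86×10⁻³
The maximum is for aluminum alloy.

aluminum alloy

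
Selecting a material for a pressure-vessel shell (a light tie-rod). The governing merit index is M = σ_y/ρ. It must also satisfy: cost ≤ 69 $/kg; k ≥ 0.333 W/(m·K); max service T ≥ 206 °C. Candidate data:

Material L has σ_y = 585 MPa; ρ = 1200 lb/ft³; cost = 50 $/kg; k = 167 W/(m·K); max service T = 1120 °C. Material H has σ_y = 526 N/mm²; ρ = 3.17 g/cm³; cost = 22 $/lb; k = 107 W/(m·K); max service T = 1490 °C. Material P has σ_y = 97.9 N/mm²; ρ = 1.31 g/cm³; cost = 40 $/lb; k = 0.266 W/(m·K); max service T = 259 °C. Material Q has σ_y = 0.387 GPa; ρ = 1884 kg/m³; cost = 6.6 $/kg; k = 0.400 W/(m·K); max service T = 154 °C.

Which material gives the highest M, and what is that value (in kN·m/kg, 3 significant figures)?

Screen on constraints: cost ≤ 69 $/kg; k ≥ 0.333 W/(m·K); max service T ≥ 206 °C. Survivors: material L, material H.
Putting every candidate on a common basis:
  material L: σ_y = 585.0 MPa, ρ = 19220 kg/m³
  material H: σ_y = 526.0 MPa, ρ = 3170 kg/m³
  material H: M = 166 kN·m/kg
  material L: M = 30.4 kN·m/kg
Material H has the largest M.

material H, M = 166 kN·m/kg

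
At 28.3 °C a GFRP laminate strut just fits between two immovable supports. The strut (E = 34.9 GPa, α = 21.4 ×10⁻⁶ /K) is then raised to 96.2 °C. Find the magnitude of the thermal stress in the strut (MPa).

ΔT = 67.90 K. Constrained thermal stress σ = E·α·ΔT = 34.90×10³ MPa × 21.4×10⁻⁶ × 67.90 = 50.7 MPa (compressive).

50.7 MPa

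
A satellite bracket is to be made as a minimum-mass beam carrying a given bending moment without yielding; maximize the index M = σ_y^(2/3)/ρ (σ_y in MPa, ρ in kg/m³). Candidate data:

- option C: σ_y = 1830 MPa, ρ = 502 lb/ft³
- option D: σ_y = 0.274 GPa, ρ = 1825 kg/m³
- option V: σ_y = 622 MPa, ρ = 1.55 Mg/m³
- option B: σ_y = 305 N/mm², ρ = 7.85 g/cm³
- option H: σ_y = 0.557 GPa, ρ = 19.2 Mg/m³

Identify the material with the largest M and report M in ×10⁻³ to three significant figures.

option V, M = 47.0×10⁻³

Normalizing units and computing the index:
  option C: σ_y = 1830 MPa, ρ = 8041 kg/m³
  option D: σ_y = 274.0 MPa, ρ = 1825 kg/m³
  option V: σ_y = 622.0 MPa, ρ = 1550 kg/m³
  option B: σ_y = 305.0 MPa, ρ = 7850 kg/m³
  option H: σ_y = 557.0 MPa, ρ = 19200 kg/m³
  option V: M = 47.0×10⁻³
  option D: M = 23.1×10⁻³
  option C: M = 18.6×10⁻³
  option B: M = 5.77×10⁻³
  option H: M = 3.53×10⁻³
Option V ranks first.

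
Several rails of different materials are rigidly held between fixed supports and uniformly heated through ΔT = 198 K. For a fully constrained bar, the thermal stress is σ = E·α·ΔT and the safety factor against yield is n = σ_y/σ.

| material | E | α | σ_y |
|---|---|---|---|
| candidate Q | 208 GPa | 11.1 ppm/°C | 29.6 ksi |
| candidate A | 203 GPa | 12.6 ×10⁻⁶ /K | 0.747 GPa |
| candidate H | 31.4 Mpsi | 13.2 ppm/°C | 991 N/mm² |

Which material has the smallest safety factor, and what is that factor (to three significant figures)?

candidate Q, n = 0.446

In consistent units (E in GPa, α in ×10⁻⁶/K, σ_y in MPa):
  candidate Q: E = 208.0, α = 11.1, σ_y = 204.1 → σ = 457 MPa, n = 0.446
  candidate A: E = 203.0, α = 12.6, σ_y = 747.0 → σ = 506 MPa, n = 1.47
  candidate H: E = 216.5, α = 13.2, σ_y = 991.0 → σ = 566 MPa, n = 1.75
Smallest n: candidate Q with n = 0.446.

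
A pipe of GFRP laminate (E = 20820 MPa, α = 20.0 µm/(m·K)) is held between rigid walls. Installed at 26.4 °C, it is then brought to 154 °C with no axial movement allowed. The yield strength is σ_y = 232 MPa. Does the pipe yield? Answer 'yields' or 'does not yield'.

does not yield

E = 20820 MPa = 20.82 GPa.
ΔT = 127.6 K. Constrained thermal stress σ = E·α·ΔT = 20.82×10³ MPa × 20.0×10⁻⁶ × 127.6 = 53.1 MPa (compressive).
Compare to σ_y = 232 MPa: σ < σ_y, so it does not yield.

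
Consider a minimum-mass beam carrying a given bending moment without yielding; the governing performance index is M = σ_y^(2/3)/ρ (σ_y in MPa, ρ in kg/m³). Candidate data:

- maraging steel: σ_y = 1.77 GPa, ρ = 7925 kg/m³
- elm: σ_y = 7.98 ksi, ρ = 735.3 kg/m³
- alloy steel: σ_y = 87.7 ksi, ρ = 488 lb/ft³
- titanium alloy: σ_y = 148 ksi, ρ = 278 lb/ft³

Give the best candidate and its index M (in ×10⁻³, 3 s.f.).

Putting every candidate on a common basis:
  maraging steel: σ_y = 1770 MPa, ρ = 7925 kg/m³
  elm: σ_y = 55.02 MPa, ρ = 735.3 kg/m³
  alloy steel: σ_y = 604.7 MPa, ρ = 7817 kg/m³
  titanium alloy: σ_y = 1020 MPa, ρ = 4453 kg/m³
  titanium alloy: M = 22.8×10⁻³
  elm: M = 19.7×10⁻³
  maraging steel: M = 18.5×10⁻³
  alloy steel: M = 9.15×10⁻³
Titanium alloy ranks first.

titanium alloy, M = 22.8×10⁻³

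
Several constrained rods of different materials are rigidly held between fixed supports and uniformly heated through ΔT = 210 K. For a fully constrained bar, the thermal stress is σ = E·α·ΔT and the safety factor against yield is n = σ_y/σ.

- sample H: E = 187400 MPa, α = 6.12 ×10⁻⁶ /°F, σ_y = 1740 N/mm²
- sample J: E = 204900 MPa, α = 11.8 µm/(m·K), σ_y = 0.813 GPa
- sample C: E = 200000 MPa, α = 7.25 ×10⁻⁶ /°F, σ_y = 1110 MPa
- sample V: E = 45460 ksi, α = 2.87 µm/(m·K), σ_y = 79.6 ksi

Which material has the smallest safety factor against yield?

In consistent units (E in GPa, α in ×10⁻⁶/K, σ_y in MPa):
  sample H: E = 187.4, α = 11.0, σ_y = 1740 → σ = 434 MPa, n = 4.01
  sample J: E = 204.9, α = 11.8, σ_y = 813.0 → σ = 508 MPa, n = 1.60
  sample C: E = 200.0, α = 13.0, σ_y = 1110 → σ = 548 MPa, n = 2.03
  sample V: E = 313.4, α = 2.87, σ_y = 548.8 → σ = 189 MPa, n = 2.91
Sample J has the lowest safety factor, n = 1.60.

sample J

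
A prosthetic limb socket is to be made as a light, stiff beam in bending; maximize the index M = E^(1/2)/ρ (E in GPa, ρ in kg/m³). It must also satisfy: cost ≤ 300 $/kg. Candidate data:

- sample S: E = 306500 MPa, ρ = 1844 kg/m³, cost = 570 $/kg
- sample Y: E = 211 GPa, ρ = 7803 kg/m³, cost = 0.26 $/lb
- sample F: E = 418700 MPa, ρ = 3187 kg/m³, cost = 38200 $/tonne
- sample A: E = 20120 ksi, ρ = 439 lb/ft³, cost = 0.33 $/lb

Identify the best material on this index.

Screen on constraints: cost ≤ 300 $/kg. Survivors: sample Y, sample F, sample A.
Putting every candidate on a common basis:
  sample Y: E = 211.0 GPa, ρ = 7803 kg/m³
  sample F: E = 418.7 GPa, ρ = 3187 kg/m³
  sample A: E = 138.7 GPa, ρ = 7032 kg/m³
  sample F: M = 6.42×10⁻³
  sample Y: M = 1.86×10⁻³
  sample A: M = 1.67×10⁻³
Sample F has the largest M.

sample F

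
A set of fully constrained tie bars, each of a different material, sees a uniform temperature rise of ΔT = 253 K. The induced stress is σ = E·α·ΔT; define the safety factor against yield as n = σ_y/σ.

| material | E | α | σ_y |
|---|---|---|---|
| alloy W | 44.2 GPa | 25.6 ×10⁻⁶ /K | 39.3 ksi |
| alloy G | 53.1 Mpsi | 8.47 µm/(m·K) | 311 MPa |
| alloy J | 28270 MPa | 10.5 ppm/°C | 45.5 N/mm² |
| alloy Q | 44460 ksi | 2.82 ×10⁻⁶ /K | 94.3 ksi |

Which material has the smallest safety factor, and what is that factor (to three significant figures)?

alloy G, n = 0.396

Converting E to GPa, α to ×10⁻⁶/K, σ_y to MPa, then σ and n for each:
  alloy W: E = 44.20, α = 25.6, σ_y = 271.0 → σ = 286 MPa, n = 0.947
  alloy G: E = 366.1, α = 8.47, σ_y = 311.0 → σ = 785 MPa, n = 0.396
  alloy J: E = 28.27, α = 10.5, σ_y = 45.50 → σ = 75.1 MPa, n = 0.606
  alloy Q: E = 306.5, α = 2.82, σ_y = 650.2 → σ = 219 MPa, n = 2.97
Smallest n: alloy G with n = 0.396.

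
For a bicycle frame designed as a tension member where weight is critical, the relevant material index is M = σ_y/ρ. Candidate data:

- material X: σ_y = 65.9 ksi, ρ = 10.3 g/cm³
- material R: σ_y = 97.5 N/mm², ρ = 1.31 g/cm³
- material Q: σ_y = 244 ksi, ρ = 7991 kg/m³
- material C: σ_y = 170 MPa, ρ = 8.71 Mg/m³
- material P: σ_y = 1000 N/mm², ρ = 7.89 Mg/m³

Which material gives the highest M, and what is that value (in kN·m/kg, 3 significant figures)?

material Q, M = 211 kN·m/kg

Putting every candidate on a common basis:
  material X: σ_y = 454.4 MPa, ρ = 10300 kg/m³
  material R: σ_y = 97.50 MPa, ρ = 1310 kg/m³
  material Q: σ_y = 1682 MPa, ρ = 7991 kg/m³
  material C: σ_y = 170.0 MPa, ρ = 8710 kg/m³
  material P: σ_y = 1000 MPa, ρ = 7890 kg/m³
  material Q: M = 211 kN·m/kg
  material P: M = 127 kN·m/kg
  material R: M = 74.4 kN·m/kg
  material X: M = 44.1 kN·m/kg
  material C: M = 19.5 kN·m/kg
Highest index: material Q.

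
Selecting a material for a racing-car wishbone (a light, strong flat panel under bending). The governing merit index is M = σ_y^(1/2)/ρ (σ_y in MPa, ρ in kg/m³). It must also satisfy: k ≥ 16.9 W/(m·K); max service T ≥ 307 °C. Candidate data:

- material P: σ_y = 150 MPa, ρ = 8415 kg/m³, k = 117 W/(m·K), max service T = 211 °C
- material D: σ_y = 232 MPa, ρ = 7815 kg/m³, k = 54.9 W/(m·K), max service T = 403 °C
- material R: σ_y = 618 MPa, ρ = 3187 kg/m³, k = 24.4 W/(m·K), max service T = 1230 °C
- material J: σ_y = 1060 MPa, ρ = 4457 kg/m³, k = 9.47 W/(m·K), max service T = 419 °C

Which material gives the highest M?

Screen on constraints: k ≥ 16.9 W/(m·K); max service T ≥ 307 °C. Survivors: material D, material R.
Per-candidate index values:
  material R: M = 7.80×10⁻³
  material D: M = 1.95×10⁻³
Material R has the largest M.

material R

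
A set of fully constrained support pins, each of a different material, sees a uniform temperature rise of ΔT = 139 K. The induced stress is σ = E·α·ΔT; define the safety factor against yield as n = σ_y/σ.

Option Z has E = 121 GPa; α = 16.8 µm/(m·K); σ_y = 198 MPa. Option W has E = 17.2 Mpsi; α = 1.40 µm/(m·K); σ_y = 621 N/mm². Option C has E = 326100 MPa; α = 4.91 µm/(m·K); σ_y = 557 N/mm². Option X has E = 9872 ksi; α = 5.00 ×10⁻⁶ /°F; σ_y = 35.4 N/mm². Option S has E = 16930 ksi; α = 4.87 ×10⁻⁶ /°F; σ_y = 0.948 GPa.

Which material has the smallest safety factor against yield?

In consistent units (E in GPa, α in ×10⁻⁶/K, σ_y in MPa):
  option Z: E = 121.0, α = 16.8, σ_y = 198.0 → σ = 283 MPa, n = 0.701
  option W: E = 118.6, α = 1.40, σ_y = 621.0 → σ = 23.1 MPa, n = 26.9
  option C: E = 326.1, α = 4.91, σ_y = 557.0 → σ = 223 MPa, n = 2.50
  option X: E = 68.07, α = 9.00, σ_y = 35.40 → σ = 85.1 MPa, n = 0.416
  option S: E = 116.7, α = 8.77, σ_y = 948.0 → σ = 142 MPa, n = 6.67
Smallest n: option X with n = 0.416.

option X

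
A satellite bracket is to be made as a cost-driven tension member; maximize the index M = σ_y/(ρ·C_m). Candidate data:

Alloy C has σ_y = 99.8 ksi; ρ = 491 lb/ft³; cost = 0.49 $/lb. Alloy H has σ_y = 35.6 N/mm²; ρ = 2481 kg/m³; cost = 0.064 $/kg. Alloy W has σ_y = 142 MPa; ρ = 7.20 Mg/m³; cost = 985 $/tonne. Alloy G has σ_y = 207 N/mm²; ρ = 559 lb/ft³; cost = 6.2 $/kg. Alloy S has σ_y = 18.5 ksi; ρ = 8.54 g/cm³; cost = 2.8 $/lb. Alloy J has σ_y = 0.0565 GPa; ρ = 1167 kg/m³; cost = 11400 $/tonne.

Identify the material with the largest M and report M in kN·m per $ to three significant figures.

Normalizing units and computing the index:
  alloy C: σ_y = 688.1 MPa, ρ = 7865 kg/m³, cost = 1.080 $/kg
  alloy H: σ_y = 35.60 MPa, ρ = 2481 kg/m³, cost = 0.06400 $/kg
  alloy W: σ_y = 142.0 MPa, ρ = 7200 kg/m³, cost = 0.9850 $/kg
  alloy G: σ_y = 207.0 MPa, ρ = 8954 kg/m³, cost = 6.200 $/kg
  alloy S: σ_y = 127.6 MPa, ρ = 8540 kg/m³, cost = 6.173 $/kg
  alloy J: σ_y = 56.50 MPa, ρ = 1167 kg/m³, cost = 11.40 $/kg
  alloy H: M = 224 kN·m per $
  alloy C: M = 81.0 kN·m per $
  alloy W: M = 20.0 kN·m per $
  alloy J: M = 4.25 kN·m per $
  alloy G: M = 3.73 kN·m per $
  alloy S: M = 2.42 kN·m per $
The maximum is for alloy H.

alloy H, M = 224 kN·m per $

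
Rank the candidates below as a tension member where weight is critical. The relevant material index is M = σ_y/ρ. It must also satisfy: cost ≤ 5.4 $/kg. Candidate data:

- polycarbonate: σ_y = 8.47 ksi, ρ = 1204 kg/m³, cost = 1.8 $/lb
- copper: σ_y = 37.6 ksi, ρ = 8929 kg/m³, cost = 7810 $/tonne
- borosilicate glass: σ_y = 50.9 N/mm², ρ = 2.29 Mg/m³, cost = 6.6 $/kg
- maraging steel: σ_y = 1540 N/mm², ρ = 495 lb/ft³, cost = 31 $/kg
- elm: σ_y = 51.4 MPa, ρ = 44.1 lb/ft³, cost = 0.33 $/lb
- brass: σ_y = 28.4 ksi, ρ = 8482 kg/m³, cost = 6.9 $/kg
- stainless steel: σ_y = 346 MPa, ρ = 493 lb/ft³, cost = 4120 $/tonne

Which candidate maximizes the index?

Screen on constraints: cost ≤ 5.4 $/kg. Survivors: polycarbonate, elm, stainless steel.
Convert each candidate to consistent units, then evaluate M:
  polycarbonate: σ_y = 58.40 MPa, ρ = 1204 kg/m³
  elm: σ_y = 51.40 MPa, ρ = 706.4 kg/m³
  stainless steel: σ_y = 346.0 MPa, ρ = 7897 kg/m³
  elm: M = 72.8 kN·m/kg
  polycarbonate: M = 48.5 kN·m/kg
  stainless steel: M = 43.8 kN·m/kg
Highest index: elm.

elm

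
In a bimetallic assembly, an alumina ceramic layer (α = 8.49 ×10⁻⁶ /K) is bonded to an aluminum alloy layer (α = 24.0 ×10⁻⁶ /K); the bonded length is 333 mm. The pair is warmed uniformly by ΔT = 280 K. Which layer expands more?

aluminum alloy

α(alumina ceramic) = 8.49×10⁻⁶/K vs α(aluminum alloy) = 24.0×10⁻⁶/K.
Higher α expands more for the same ΔT: aluminum alloy.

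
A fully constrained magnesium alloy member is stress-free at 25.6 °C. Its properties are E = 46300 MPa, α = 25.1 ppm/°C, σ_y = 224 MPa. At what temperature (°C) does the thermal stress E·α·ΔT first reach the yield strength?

218 °C

E = 46300 MPa = 46.30 GPa.
E·α·ΔT = 224.0 MPa ⇒ ΔT = 224.0 / (46.30×10³ × 25.1×10⁻⁶) = 192.7 K.
T = 25.6 + 192.7 = 218.3 °C.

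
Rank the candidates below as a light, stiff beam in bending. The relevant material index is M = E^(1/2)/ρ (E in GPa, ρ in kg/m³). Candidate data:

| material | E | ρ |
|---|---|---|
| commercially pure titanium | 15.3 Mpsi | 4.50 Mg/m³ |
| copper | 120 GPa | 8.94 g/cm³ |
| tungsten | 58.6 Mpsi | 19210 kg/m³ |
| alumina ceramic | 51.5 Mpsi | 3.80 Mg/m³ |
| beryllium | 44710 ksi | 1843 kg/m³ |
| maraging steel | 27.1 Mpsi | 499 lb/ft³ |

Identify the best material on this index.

beryllium

In SI units:
  commercially pure titanium: E = 105.5 GPa, ρ = 4500 kg/m³
  copper: E = 120.0 GPa, ρ = 8940 kg/m³
  tungsten: E = 404.0 GPa, ρ = 19210 kg/m³
  alumina ceramic: E = 355.1 GPa, ρ = 3800 kg/m³
  beryllium: E = 308.3 GPa, ρ = 1843 kg/m³
  maraging steel: E = 186.8 GPa, ρ = 7993 kg/m³
  beryllium: M = 9.53×10⁻³
  alumina ceramic: M = 4.96×10⁻³
  commercially pure titanium: M = 2.28×10⁻³
  maraging steel: M = 1.71×10⁻³
  copper: M = 1.23×10⁻³
  tungsten: M = 1.05×10⁻³
Beryllium ranks first.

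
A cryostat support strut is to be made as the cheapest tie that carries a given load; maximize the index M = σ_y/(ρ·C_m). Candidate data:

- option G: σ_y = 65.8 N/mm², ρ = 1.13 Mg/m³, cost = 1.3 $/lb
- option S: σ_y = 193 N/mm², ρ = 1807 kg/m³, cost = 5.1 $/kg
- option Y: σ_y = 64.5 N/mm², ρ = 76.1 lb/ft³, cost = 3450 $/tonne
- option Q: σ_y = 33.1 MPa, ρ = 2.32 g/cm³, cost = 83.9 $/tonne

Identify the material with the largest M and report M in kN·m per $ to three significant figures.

In SI units:
  option G: σ_y = 65.80 MPa, ρ = 1130 kg/m³, cost = 2.866 $/kg
  option S: σ_y = 193.0 MPa, ρ = 1807 kg/m³, cost = 5.100 $/kg
  option Y: σ_y = 64.50 MPa, ρ = 1219 kg/m³, cost = 3.450 $/kg
  option Q: σ_y = 33.10 MPa, ρ = 2320 kg/m³, cost = 0.08390 $/kg
  option Q: M = 170 kN·m per $
  option S: M = 20.9 kN·m per $
  option G: M = 20.3 kN·m per $
  option Y: M = 15.3 kN·m per $
Option Q ranks first.

option Q, M = 170 kN·m per $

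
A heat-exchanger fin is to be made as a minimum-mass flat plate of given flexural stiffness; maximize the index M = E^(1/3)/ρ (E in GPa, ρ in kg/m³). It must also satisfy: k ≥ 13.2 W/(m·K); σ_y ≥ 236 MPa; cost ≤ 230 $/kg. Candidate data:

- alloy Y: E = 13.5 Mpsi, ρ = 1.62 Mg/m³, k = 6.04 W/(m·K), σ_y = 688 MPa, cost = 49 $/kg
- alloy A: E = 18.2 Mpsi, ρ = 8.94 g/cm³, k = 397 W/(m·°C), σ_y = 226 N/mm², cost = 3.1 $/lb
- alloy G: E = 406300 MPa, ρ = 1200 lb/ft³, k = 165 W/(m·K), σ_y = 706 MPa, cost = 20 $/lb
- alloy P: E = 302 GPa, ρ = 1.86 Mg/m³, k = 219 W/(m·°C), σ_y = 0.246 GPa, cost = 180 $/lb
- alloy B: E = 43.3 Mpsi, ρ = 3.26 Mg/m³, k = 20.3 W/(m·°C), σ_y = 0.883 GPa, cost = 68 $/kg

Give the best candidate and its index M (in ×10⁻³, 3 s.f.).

Screen on constraints: k ≥ 13.2 W/(m·K); σ_y ≥ 236 MPa; cost ≤ 230 $/kg. Survivors: alloy G, alloy B.
In SI units:
  alloy G: E = 406.3 GPa, ρ = 19220 kg/m³
  alloy B: E = 298.5 GPa, ρ = 3260 kg/m³
  alloy B: M = 2.05×10⁻³
  alloy G: M = 0.385×10⁻³
Alloy B ranks first.

alloy B, M = 2.05×10⁻³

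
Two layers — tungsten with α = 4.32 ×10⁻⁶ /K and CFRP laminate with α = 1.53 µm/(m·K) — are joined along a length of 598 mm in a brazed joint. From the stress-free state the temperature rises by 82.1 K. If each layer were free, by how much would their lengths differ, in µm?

Δα = |4.32 − 1.53|×10⁻⁶/K = 2.79×10⁻⁶/K.
ΔL_mismatch = Δα·L·ΔT = 2.79×10⁻⁶ × 598.0 mm × 82.1 K = 137 µm.

137 µm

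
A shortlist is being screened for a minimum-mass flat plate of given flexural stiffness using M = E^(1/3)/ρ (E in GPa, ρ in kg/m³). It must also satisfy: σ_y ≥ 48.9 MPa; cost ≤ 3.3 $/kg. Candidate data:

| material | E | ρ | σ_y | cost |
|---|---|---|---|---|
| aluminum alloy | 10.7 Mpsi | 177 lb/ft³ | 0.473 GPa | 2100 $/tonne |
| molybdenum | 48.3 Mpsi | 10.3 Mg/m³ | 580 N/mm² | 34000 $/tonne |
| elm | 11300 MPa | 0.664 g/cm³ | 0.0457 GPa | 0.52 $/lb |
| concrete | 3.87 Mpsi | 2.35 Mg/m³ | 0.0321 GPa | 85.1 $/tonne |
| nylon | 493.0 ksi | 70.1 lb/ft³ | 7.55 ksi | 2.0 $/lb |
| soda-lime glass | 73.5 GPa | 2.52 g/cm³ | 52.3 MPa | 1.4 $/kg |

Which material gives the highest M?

Screen on constraints: σ_y ≥ 48.9 MPa; cost ≤ 3.3 $/kg. Survivors: aluminum alloy, soda-lime glass.
After converting to SI:
  aluminum alloy: E = 73.77 GPa, ρ = 2835 kg/m³
  soda-lime glass: E = 73.50 GPa, ρ = 2520 kg/m³
  soda-lime glass: M = 1.66×10⁻³
  aluminum alloy: M = 1.48×10⁻³
Soda-lime glass ranks first.

soda-lime glass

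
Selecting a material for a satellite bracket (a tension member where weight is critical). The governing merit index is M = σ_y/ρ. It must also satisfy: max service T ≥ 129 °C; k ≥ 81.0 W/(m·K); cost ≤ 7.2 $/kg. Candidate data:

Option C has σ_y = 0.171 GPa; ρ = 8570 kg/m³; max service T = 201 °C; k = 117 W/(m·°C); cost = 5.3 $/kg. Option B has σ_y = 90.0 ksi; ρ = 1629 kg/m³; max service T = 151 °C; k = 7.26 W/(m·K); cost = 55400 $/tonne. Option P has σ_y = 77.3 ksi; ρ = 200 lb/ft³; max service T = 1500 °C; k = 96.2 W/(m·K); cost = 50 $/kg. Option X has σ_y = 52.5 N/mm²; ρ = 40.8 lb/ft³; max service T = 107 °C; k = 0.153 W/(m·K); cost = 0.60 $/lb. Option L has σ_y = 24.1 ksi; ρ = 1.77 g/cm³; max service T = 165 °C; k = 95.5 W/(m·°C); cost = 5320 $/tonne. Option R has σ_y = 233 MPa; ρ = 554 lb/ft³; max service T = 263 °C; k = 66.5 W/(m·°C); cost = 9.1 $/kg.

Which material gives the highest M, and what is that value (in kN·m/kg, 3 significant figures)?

Screen on constraints: max service T ≥ 129 °C; k ≥ 81.0 W/(m·K); cost ≤ 7.2 $/kg. Survivors: option C, option L.
Convert each candidate to consistent units, then evaluate M:
  option C: σ_y = 171.0 MPa, ρ = 8570 kg/m³
  option L: σ_y = 166.2 MPa, ρ = 1770 kg/m³
  option L: M = 93.9 kN·m/kg
  option C: M = 20.0 kN·m/kg
The maximum is for option L.

option L, M = 93.9 kN·m/kg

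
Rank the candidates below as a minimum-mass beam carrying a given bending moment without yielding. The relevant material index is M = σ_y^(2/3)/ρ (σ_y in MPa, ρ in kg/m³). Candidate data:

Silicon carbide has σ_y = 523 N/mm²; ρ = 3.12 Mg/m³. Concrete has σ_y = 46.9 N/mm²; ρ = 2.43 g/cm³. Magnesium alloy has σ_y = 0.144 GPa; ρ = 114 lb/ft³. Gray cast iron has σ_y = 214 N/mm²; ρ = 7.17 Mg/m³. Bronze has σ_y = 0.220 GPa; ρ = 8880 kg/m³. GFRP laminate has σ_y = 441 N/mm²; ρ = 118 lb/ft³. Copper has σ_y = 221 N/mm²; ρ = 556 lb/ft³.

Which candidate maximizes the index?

Putting every candidate on a common basis:
  silicon carbide: σ_y = 523.0 MPa, ρ = 3120 kg/m³
  concrete: σ_y = 46.90 MPa, ρ = 2430 kg/m³
  magnesium alloy: σ_y = 144.0 MPa, ρ = 1826 kg/m³
  gray cast iron: σ_y = 214.0 MPa, ρ = 7170 kg/m³
  bronze: σ_y = 220.0 MPa, ρ = 8880 kg/m³
  GFRP laminate: σ_y = 441.0 MPa, ρ = 1890 kg/m³
  copper: σ_y = 221.0 MPa, ρ = 8906 kg/m³
  GFRP laminate: M = 30.7×10⁻³
  silicon carbide: M = 20.8×10⁻³
  magnesium alloy: M = 15.0×10⁻³
  concrete: M = 5.35×10⁻³
  gray cast iron: M = 4.99×10⁻³
  copper: M = 4.10×10⁻³
  bronze: M = 4.10×10⁻³
GFRP laminate ranks first.

GFRP laminate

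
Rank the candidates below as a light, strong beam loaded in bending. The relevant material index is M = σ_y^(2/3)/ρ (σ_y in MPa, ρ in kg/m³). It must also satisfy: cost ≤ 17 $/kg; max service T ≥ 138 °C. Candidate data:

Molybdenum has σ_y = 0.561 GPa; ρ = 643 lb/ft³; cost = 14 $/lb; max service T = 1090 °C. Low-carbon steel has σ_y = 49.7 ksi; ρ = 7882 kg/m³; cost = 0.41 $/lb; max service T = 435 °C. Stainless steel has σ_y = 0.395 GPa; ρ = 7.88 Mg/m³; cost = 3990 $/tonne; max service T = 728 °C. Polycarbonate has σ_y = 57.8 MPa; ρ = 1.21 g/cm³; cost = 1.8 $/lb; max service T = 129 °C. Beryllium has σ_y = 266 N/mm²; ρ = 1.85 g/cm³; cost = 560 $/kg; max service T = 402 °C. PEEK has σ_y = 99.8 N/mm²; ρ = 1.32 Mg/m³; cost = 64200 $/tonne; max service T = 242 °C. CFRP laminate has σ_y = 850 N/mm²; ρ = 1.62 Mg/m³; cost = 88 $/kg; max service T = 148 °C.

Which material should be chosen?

Screen on constraints: cost ≤ 17 $/kg; max service T ≥ 138 °C. Survivors: low-carbon steel, stainless steel.
Putting every candidate on a common basis:
  low-carbon steel: σ_y = 342.7 MPa, ρ = 7882 kg/m³
  stainless steel: σ_y = 395.0 MPa, ρ = 7880 kg/m³
  stainless steel: M = 6.83×10⁻³
  low-carbon steel: M = 6.21×10⁻³
Highest index: stainless steel.

stainless steel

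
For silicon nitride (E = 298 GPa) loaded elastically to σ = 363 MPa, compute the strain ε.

1.22×10⁻³

ε = σ/E = 363 / 298000 = 1.22×10⁻³.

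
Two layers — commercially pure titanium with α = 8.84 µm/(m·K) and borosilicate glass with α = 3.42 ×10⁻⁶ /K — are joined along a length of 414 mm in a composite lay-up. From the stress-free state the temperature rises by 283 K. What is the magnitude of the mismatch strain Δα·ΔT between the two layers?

Δα = |8.84 − 3.42|×10⁻⁶/K = 5.42×10⁻⁶/K.
Mismatch strain = Δα·ΔT = 5.42×10⁻⁶ × 283.0 = 1.53×10⁻³.

1.53×10⁻³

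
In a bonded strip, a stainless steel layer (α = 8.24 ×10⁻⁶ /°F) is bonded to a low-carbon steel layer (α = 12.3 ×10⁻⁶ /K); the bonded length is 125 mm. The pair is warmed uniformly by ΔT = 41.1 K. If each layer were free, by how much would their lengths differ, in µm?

stainless steel: α = 8.24×10⁻⁶/°F × 9/5 = 14.8×10⁻⁶/K.
Δα = |14.8 − 12.3|×10⁻⁶/K = 2.53×10⁻⁶/K.
ΔL_mismatch = Δα·L·ΔT = 2.53×10⁻⁶ × 125.0 mm × 41.1 K = 13.0 µm.

13.0 µm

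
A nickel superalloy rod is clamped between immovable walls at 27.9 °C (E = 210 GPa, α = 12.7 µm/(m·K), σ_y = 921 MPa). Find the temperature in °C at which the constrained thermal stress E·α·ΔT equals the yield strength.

E·α·ΔT = 921.0 MPa ⇒ ΔT = 921.0 / (210.0×10³ × 12.7×10⁻⁶) = 345.3 K.
T = 27.9 + 345.3 = 373.2 °C.

373 °C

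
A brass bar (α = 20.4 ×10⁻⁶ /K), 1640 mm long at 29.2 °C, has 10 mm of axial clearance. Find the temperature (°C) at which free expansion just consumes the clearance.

328 °C

α·L₀·ΔT = 10.0 mm ⇒ ΔT = 10.0 / (20.4×10⁻⁶ × 1640.0) = 298.9 K.
T = 29.2 + 298.9 = 328.1 °C.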